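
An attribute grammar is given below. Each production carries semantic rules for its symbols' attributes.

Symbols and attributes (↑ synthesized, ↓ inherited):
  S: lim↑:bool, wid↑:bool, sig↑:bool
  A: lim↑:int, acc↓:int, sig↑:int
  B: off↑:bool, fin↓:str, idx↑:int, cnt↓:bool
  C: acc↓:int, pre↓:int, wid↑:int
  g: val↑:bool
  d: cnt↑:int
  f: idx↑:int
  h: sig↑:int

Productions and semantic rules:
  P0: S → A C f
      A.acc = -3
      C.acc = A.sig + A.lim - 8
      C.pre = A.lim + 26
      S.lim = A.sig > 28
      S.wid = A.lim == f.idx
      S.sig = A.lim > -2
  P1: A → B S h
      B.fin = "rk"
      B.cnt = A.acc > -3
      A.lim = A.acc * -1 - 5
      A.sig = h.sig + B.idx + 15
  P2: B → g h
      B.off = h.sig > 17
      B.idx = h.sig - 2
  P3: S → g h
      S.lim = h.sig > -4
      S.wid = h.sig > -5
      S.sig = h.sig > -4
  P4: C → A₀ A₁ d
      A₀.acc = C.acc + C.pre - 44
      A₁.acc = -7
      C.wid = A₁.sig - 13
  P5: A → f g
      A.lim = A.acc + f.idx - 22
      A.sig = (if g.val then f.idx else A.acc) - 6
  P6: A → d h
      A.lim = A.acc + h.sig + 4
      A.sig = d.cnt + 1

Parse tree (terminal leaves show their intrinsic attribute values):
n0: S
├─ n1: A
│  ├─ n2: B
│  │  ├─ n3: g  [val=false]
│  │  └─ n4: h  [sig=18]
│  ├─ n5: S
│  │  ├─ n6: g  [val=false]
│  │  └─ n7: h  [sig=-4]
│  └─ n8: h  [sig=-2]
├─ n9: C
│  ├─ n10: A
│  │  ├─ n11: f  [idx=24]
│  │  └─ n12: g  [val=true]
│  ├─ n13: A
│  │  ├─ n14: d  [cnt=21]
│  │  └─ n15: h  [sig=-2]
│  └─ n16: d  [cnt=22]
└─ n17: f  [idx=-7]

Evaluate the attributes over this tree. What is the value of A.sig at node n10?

18

1. n1.acc = -3  [-3]
2. n2.fin = "rk"  ["rk"]
3. n2.cnt = false  [A.acc > -3]
4. n3.val = false  [terminal]
5. n4.sig = 18  [terminal]
6. n2.off = true  [h.sig > 17]
7. n2.idx = 16  [h.sig - 2]
8. n6.val = false  [terminal]
9. n7.sig = -4  [terminal]
10. n5.lim = false  [h.sig > -4]
11. n5.wid = true  [h.sig > -5]
12. n5.sig = false  [h.sig > -4]
13. n8.sig = -2  [terminal]
14. n1.lim = -2  [A.acc * -1 - 5]
15. n1.sig = 29  [h.sig + B.idx + 15]
16. n9.acc = 19  [A.sig + A.lim - 8]
17. n9.pre = 24  [A.lim + 26]
18. n10.acc = -1  [C.acc + C.pre - 44]
19. n11.idx = 24  [terminal]
20. n12.val = true  [terminal]
21. n10.lim = 1  [A.acc + f.idx - 22]
22. n10.sig = 18  [(if g.val then f.idx else A.acc) - 6]
23. n13.acc = -7  [-7]
24. n14.cnt = 21  [terminal]
25. n15.sig = -2  [terminal]
26. n13.lim = -5  [A.acc + h.sig + 4]
27. n13.sig = 22  [d.cnt + 1]
28. n16.cnt = 22  [terminal]
29. n9.wid = 9  [A₁.sig - 13]
30. n17.idx = -7  [terminal]
31. n0.lim = true  [A.sig > 28]
32. n0.wid = false  [A.lim == f.idx]
33. n0.sig = false  [A.lim > -2]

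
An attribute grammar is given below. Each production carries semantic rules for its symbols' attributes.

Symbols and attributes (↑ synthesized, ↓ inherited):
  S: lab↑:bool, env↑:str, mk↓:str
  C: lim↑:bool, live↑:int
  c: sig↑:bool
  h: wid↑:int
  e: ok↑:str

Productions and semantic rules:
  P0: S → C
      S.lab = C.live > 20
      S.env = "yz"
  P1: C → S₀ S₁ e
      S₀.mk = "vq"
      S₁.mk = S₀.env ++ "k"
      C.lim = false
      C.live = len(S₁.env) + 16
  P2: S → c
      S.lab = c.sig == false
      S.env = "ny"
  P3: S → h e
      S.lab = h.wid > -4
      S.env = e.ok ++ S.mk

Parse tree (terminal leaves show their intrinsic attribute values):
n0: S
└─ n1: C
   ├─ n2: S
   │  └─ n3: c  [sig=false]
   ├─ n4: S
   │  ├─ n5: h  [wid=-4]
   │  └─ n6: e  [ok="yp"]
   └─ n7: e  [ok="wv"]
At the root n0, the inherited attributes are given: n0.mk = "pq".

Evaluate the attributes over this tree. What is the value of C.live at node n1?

1. n0.mk = "pq"  [given at root]
2. n2.mk = "vq"  ["vq"]
3. n3.sig = false  [terminal]
4. n2.lab = true  [c.sig == false]
5. n2.env = "ny"  ["ny"]
6. n4.mk = "nyk"  [S₀.env ++ "k"]
7. n5.wid = -4  [terminal]
8. n6.ok = "yp"  [terminal]
9. n4.lab = false  [h.wid > -4]
10. n4.env = "ypnyk"  [e.ok ++ S.mk]
11. n7.ok = "wv"  [terminal]
12. n1.lim = false  [false]
13. n1.live = 21  [len(S₁.env) + 16]
14. n0.lab = true  [C.live > 20]
15. n0.env = "yz"  ["yz"]

21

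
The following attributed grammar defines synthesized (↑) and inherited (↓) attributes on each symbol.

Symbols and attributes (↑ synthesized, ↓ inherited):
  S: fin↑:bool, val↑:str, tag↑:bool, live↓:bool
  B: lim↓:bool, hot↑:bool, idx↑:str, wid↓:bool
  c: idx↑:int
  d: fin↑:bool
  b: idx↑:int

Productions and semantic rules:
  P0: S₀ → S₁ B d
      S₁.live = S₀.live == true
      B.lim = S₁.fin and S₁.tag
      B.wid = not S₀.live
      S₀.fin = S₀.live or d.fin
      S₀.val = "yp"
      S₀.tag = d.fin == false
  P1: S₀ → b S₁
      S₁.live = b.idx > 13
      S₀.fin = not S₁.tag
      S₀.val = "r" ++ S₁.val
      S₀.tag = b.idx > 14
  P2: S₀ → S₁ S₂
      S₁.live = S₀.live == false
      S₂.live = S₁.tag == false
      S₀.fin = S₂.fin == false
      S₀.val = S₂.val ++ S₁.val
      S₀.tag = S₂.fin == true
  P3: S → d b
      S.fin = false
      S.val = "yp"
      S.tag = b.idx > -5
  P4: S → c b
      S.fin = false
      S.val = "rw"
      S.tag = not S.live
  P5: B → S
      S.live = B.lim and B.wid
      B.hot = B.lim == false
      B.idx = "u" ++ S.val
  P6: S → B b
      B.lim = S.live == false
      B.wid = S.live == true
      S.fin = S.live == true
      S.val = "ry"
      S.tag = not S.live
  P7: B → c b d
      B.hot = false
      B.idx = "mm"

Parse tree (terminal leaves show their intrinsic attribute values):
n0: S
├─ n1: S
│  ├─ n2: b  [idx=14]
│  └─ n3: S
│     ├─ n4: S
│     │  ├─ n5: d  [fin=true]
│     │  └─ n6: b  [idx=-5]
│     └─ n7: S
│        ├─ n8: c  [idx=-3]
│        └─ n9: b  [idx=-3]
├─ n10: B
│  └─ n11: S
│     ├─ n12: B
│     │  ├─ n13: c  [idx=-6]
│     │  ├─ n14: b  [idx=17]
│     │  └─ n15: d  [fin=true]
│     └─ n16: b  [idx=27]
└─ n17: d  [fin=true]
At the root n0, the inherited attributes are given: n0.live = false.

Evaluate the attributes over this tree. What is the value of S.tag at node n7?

1. n0.live = false  [given at root]
2. n1.live = false  [S₀.live == true]
3. n2.idx = 14  [terminal]
4. n3.live = true  [b.idx > 13]
5. n4.live = false  [S₀.live == false]
6. n5.fin = true  [terminal]
7. n6.idx = -5  [terminal]
8. n4.fin = false  [false]
9. n4.val = "yp"  ["yp"]
10. n4.tag = false  [b.idx > -5]
11. n7.live = true  [S₁.tag == false]
12. n8.idx = -3  [terminal]
13. n9.idx = -3  [terminal]
14. n7.fin = false  [false]
15. n7.val = "rw"  ["rw"]
16. n7.tag = false  [not S.live]
17. n3.fin = true  [S₂.fin == false]
18. n3.val = "rwyp"  [S₂.val ++ S₁.val]
19. n3.tag = false  [S₂.fin == true]
20. n1.fin = true  [not S₁.tag]
21. n1.val = "rrwyp"  ["r" ++ S₁.val]
22. n1.tag = false  [b.idx > 14]
23. n10.lim = false  [S₁.fin and S₁.tag]
24. n10.wid = true  [not S₀.live]
25. n11.live = false  [B.lim and B.wid]
26. n12.lim = true  [S.live == false]
27. n12.wid = false  [S.live == true]
28. n13.idx = -6  [terminal]
29. n14.idx = 17  [terminal]
30. n15.fin = true  [terminal]
31. n12.hot = false  [false]
32. n12.idx = "mm"  ["mm"]
33. n16.idx = 27  [terminal]
34. n11.fin = false  [S.live == true]
35. n11.val = "ry"  ["ry"]
36. n11.tag = true  [not S.live]
37. n10.hot = true  [B.lim == false]
38. n10.idx = "ury"  ["u" ++ S.val]
39. n17.fin = true  [terminal]
40. n0.fin = true  [S₀.live or d.fin]
41. n0.val = "yp"  ["yp"]
42. n0.tag = false  [d.fin == false]

false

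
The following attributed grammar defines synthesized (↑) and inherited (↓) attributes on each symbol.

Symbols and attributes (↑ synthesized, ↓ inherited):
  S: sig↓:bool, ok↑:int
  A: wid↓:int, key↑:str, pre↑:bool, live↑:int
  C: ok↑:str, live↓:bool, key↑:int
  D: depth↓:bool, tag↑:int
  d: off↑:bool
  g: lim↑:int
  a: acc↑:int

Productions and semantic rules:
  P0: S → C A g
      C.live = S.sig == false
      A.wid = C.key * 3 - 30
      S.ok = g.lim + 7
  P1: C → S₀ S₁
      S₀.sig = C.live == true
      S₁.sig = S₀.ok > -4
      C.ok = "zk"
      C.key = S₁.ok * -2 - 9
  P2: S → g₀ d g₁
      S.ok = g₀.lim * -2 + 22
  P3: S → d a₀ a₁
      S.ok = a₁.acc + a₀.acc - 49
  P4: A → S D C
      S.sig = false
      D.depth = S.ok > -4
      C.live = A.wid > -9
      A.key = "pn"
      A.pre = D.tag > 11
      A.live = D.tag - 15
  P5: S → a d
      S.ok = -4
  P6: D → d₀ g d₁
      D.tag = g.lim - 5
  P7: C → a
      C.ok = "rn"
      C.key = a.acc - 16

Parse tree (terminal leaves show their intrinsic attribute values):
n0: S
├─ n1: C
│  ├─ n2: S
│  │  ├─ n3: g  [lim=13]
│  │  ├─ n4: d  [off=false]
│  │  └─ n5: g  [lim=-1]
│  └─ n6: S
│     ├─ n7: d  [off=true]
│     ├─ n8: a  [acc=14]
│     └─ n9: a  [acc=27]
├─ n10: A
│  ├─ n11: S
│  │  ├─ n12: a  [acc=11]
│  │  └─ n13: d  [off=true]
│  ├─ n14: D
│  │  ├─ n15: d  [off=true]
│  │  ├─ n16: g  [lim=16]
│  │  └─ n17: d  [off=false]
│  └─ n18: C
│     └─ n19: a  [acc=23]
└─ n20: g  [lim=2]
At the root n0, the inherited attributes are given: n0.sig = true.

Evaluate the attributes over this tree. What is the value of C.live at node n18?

false

1. n0.sig = true  [given at root]
2. n1.live = false  [S.sig == false]
3. n2.sig = false  [C.live == true]
4. n3.lim = 13  [terminal]
5. n4.off = false  [terminal]
6. n5.lim = -1  [terminal]
7. n2.ok = -4  [g₀.lim * -2 + 22]
8. n6.sig = false  [S₀.ok > -4]
9. n7.off = true  [terminal]
10. n8.acc = 14  [terminal]
11. n9.acc = 27  [terminal]
12. n6.ok = -8  [a₁.acc + a₀.acc - 49]
13. n1.ok = "zk"  ["zk"]
14. n1.key = 7  [S₁.ok * -2 - 9]
15. n10.wid = -9  [C.key * 3 - 30]
16. n11.sig = false  [false]
17. n12.acc = 11  [terminal]
18. n13.off = true  [terminal]
19. n11.ok = -4  [-4]
20. n14.depth = false  [S.ok > -4]
21. n15.off = true  [terminal]
22. n16.lim = 16  [terminal]
23. n17.off = false  [terminal]
24. n14.tag = 11  [g.lim - 5]
25. n18.live = false  [A.wid > -9]
26. n19.acc = 23  [terminal]
27. n18.ok = "rn"  ["rn"]
28. n18.key = 7  [a.acc - 16]
29. n10.key = "pn"  ["pn"]
30. n10.pre = false  [D.tag > 11]
31. n10.live = -4  [D.tag - 15]
32. n20.lim = 2  [terminal]
33. n0.ok = 9  [g.lim + 7]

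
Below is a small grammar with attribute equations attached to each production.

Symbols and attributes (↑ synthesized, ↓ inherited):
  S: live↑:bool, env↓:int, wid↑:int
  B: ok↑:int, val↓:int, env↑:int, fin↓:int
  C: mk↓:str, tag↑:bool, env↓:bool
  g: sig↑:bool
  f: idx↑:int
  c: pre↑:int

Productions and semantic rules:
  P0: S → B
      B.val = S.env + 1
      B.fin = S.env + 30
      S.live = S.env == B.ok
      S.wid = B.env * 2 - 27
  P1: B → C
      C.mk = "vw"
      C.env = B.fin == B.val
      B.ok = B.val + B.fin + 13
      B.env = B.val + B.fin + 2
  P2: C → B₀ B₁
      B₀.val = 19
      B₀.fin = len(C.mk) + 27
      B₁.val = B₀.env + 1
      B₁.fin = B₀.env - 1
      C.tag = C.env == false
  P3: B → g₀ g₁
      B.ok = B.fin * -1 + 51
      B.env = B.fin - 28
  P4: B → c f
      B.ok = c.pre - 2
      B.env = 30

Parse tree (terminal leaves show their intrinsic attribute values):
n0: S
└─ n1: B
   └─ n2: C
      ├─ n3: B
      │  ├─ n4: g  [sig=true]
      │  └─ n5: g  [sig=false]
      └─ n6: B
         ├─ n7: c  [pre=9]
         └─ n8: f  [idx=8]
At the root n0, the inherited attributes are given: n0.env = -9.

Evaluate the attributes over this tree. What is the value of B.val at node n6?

1. n0.env = -9  [given at root]
2. n1.val = -8  [S.env + 1]
3. n1.fin = 21  [S.env + 30]
4. n2.mk = "vw"  ["vw"]
5. n2.env = false  [B.fin == B.val]
6. n3.val = 19  [19]
7. n3.fin = 29  [len(C.mk) + 27]
8. n4.sig = true  [terminal]
9. n5.sig = false  [terminal]
10. n3.ok = 22  [B.fin * -1 + 51]
11. n3.env = 1  [B.fin - 28]
12. n6.val = 2  [B₀.env + 1]
13. n6.fin = 0  [B₀.env - 1]
14. n7.pre = 9  [terminal]
15. n8.idx = 8  [terminal]
16. n6.ok = 7  [c.pre - 2]
17. n6.env = 30  [30]
18. n2.tag = true  [C.env == false]
19. n1.ok = 26  [B.val + B.fin + 13]
20. n1.env = 15  [B.val + B.fin + 2]
21. n0.live = false  [S.env == B.ok]
22. n0.wid = 3  [B.env * 2 - 27]

2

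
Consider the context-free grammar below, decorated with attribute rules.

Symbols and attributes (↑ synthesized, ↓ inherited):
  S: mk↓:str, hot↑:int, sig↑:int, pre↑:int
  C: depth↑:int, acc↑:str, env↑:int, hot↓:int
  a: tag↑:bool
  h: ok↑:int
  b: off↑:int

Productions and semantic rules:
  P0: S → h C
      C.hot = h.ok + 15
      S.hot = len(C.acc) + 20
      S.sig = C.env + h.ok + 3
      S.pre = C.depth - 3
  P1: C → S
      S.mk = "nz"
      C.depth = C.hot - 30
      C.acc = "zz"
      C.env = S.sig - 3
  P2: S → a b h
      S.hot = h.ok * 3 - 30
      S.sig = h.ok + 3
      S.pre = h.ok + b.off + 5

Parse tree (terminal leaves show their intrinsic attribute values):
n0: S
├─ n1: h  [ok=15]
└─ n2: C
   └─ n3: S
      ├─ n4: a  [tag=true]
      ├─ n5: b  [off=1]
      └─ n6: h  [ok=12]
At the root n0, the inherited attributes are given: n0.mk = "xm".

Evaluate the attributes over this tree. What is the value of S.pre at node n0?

-3

1. n0.mk = "xm"  [given at root]
2. n1.ok = 15  [terminal]
3. n2.hot = 30  [h.ok + 15]
4. n3.mk = "nz"  ["nz"]
5. n4.tag = true  [terminal]
6. n5.off = 1  [terminal]
7. n6.ok = 12  [terminal]
8. n3.hot = 6  [h.ok * 3 - 30]
9. n3.sig = 15  [h.ok + 3]
10. n3.pre = 18  [h.ok + b.off + 5]
11. n2.depth = 0  [C.hot - 30]
12. n2.acc = "zz"  ["zz"]
13. n2.env = 12  [S.sig - 3]
14. n0.hot = 22  [len(C.acc) + 20]
15. n0.sig = 30  [C.env + h.ok + 3]
16. n0.pre = -3  [C.depth - 3]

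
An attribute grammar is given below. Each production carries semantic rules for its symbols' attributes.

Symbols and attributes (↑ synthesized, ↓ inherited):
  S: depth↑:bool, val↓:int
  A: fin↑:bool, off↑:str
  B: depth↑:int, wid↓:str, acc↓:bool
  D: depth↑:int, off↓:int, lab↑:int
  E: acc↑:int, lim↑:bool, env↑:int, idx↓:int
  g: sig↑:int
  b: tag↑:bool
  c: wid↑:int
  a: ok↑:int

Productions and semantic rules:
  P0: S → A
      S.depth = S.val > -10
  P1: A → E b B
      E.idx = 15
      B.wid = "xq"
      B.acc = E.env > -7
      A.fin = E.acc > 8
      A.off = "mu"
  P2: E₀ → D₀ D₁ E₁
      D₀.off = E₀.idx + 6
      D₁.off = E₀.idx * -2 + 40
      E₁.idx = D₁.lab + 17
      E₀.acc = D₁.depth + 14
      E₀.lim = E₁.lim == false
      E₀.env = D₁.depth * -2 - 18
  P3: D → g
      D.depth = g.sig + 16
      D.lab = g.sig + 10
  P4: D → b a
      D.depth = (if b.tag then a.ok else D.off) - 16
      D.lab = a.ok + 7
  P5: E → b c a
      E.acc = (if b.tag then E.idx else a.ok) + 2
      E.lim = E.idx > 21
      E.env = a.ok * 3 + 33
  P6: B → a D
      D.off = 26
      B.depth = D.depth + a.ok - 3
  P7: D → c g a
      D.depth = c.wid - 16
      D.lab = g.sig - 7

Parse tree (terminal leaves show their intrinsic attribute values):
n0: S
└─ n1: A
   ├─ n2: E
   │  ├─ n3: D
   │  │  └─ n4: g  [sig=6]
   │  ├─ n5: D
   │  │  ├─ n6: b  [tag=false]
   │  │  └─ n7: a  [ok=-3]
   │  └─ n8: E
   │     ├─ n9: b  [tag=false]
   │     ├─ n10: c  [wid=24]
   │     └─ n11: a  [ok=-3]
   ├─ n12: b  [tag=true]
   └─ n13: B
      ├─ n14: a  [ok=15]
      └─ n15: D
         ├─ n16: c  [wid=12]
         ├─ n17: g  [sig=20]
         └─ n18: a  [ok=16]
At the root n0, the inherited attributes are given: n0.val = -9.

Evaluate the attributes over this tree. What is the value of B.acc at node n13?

1. n0.val = -9  [given at root]
2. n2.idx = 15  [15]
3. n3.off = 21  [E₀.idx + 6]
4. n4.sig = 6  [terminal]
5. n3.depth = 22  [g.sig + 16]
6. n3.lab = 16  [g.sig + 10]
7. n5.off = 10  [E₀.idx * -2 + 40]
8. n6.tag = false  [terminal]
9. n7.ok = -3  [terminal]
10. n5.depth = -6  [(if b.tag then a.ok else D.off) - 16]
11. n5.lab = 4  [a.ok + 7]
12. n8.idx = 21  [D₁.lab + 17]
13. n9.tag = false  [terminal]
14. n10.wid = 24  [terminal]
15. n11.ok = -3  [terminal]
16. n8.acc = -1  [(if b.tag then E.idx else a.ok) + 2]
17. n8.lim = false  [E.idx > 21]
18. n8.env = 24  [a.ok * 3 + 33]
19. n2.acc = 8  [D₁.depth + 14]
20. n2.lim = true  [E₁.lim == false]
21. n2.env = -6  [D₁.depth * -2 - 18]
22. n12.tag = true  [terminal]
23. n13.wid = "xq"  ["xq"]
24. n13.acc = true  [E.env > -7]
25. n14.ok = 15  [terminal]
26. n15.off = 26  [26]
27. n16.wid = 12  [terminal]
28. n17.sig = 20  [terminal]
29. n18.ok = 16  [terminal]
30. n15.depth = -4  [c.wid - 16]
31. n15.lab = 13  [g.sig - 7]
32. n13.depth = 8  [D.depth + a.ok - 3]
33. n1.fin = false  [E.acc > 8]
34. n1.off = "mu"  ["mu"]
35. n0.depth = true  [S.val > -10]

true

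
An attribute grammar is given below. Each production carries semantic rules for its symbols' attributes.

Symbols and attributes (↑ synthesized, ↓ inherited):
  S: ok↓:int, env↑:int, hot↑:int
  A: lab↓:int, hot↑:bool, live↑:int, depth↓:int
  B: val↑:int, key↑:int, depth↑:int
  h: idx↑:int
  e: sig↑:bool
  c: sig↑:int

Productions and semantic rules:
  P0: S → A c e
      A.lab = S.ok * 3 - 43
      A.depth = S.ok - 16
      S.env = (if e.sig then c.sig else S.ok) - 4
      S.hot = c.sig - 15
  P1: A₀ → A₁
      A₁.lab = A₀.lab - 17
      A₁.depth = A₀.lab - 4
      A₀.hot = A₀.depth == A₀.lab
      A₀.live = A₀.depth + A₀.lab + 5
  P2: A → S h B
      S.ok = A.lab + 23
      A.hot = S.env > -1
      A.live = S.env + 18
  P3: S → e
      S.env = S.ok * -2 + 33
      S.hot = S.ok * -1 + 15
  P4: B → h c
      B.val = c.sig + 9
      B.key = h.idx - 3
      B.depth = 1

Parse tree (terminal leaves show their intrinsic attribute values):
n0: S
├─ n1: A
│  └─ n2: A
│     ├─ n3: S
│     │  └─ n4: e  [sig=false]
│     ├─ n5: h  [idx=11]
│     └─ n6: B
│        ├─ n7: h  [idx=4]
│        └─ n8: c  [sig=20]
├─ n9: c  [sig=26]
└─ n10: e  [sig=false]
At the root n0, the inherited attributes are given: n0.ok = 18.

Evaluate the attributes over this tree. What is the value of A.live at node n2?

1. n0.ok = 18  [given at root]
2. n1.lab = 11  [S.ok * 3 - 43]
3. n1.depth = 2  [S.ok - 16]
4. n2.lab = -6  [A₀.lab - 17]
5. n2.depth = 7  [A₀.lab - 4]
6. n3.ok = 17  [A.lab + 23]
7. n4.sig = false  [terminal]
8. n3.env = -1  [S.ok * -2 + 33]
9. n3.hot = -2  [S.ok * -1 + 15]
10. n5.idx = 11  [terminal]
11. n7.idx = 4  [terminal]
12. n8.sig = 20  [terminal]
13. n6.val = 29  [c.sig + 9]
14. n6.key = 1  [h.idx - 3]
15. n6.depth = 1  [1]
16. n2.hot = false  [S.env > -1]
17. n2.live = 17  [S.env + 18]
18. n1.hot = false  [A₀.depth == A₀.lab]
19. n1.live = 18  [A₀.depth + A₀.lab + 5]
20. n9.sig = 26  [terminal]
21. n10.sig = false  [terminal]
22. n0.env = 14  [(if e.sig then c.sig else S.ok) - 4]
23. n0.hot = 11  [c.sig - 15]

17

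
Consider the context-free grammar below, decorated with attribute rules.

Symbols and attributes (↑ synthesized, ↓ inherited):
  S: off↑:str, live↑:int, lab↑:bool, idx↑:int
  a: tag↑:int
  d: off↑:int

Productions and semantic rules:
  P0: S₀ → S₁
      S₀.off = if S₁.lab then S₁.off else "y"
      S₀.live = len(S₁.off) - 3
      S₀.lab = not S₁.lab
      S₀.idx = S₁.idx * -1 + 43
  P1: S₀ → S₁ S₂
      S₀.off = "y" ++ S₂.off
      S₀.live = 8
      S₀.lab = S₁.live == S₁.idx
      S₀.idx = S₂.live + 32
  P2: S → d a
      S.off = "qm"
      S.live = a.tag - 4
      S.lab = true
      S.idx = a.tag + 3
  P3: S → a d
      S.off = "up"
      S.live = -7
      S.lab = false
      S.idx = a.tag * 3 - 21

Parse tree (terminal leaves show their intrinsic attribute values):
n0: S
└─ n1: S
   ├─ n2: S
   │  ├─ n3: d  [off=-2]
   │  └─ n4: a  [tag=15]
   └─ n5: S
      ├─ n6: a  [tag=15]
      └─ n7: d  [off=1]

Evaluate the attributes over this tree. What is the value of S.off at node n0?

"y"

1. n3.off = -2  [terminal]
2. n4.tag = 15  [terminal]
3. n2.off = "qm"  ["qm"]
4. n2.live = 11  [a.tag - 4]
5. n2.lab = true  [true]
6. n2.idx = 18  [a.tag + 3]
7. n6.tag = 15  [terminal]
8. n7.off = 1  [terminal]
9. n5.off = "up"  ["up"]
10. n5.live = -7  [-7]
11. n5.lab = false  [false]
12. n5.idx = 24  [a.tag * 3 - 21]
13. n1.off = "yup"  ["y" ++ S₂.off]
14. n1.live = 8  [8]
15. n1.lab = false  [S₁.live == S₁.idx]
16. n1.idx = 25  [S₂.live + 32]
17. n0.off = "y"  [if S₁.lab then S₁.off else "y"]
18. n0.live = 0  [len(S₁.off) - 3]
19. n0.lab = true  [not S₁.lab]
20. n0.idx = 18  [S₁.idx * -1 + 43]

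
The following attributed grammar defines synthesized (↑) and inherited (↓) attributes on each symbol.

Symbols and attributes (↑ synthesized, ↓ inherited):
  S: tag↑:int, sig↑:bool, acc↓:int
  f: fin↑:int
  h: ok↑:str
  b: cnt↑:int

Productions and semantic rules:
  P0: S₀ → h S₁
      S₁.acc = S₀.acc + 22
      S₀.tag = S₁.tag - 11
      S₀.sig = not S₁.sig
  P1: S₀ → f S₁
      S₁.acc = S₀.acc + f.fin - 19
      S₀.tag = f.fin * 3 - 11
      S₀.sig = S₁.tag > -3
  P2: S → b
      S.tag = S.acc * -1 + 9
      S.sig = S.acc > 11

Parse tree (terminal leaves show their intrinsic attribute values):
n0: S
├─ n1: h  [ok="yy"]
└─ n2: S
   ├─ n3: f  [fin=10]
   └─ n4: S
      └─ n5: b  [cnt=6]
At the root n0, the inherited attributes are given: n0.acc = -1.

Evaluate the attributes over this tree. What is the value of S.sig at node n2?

false

1. n0.acc = -1  [given at root]
2. n1.ok = "yy"  [terminal]
3. n2.acc = 21  [S₀.acc + 22]
4. n3.fin = 10  [terminal]
5. n4.acc = 12  [S₀.acc + f.fin - 19]
6. n5.cnt = 6  [terminal]
7. n4.tag = -3  [S.acc * -1 + 9]
8. n4.sig = true  [S.acc > 11]
9. n2.tag = 19  [f.fin * 3 - 11]
10. n2.sig = false  [S₁.tag > -3]
11. n0.tag = 8  [S₁.tag - 11]
12. n0.sig = true  [not S₁.sig]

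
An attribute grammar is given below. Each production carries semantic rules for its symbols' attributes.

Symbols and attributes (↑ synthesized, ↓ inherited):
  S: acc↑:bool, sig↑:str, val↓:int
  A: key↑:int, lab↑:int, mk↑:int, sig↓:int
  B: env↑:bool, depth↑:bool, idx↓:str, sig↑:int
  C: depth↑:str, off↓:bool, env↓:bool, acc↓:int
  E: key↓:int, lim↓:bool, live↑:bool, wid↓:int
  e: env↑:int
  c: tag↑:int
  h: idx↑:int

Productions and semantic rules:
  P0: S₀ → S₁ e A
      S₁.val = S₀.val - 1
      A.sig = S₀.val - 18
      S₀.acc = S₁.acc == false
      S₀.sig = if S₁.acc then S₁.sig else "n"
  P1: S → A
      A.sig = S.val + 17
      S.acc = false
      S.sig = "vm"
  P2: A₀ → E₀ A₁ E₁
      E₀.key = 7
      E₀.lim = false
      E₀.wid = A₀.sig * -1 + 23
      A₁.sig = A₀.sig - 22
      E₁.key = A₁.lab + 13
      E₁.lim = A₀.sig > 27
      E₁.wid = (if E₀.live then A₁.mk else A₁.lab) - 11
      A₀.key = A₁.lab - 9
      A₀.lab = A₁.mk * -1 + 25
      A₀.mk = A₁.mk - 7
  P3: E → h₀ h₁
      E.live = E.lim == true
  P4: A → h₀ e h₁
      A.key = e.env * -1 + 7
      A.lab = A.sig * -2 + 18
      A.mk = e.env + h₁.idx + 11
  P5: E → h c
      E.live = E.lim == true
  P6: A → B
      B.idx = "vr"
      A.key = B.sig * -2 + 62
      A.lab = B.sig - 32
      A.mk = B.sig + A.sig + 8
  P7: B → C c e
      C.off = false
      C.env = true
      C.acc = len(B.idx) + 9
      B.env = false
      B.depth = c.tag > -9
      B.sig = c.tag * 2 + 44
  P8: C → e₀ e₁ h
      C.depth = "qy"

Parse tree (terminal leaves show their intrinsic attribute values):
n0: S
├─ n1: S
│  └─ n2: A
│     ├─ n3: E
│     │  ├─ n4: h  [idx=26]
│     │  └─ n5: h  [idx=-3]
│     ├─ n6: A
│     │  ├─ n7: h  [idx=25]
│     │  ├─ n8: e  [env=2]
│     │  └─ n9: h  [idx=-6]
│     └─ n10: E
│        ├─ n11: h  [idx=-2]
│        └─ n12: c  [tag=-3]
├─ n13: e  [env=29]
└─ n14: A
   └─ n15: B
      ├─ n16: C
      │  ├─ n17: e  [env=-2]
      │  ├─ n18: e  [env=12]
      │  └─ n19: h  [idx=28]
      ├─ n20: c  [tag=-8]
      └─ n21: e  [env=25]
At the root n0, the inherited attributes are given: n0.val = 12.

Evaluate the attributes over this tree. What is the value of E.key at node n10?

19

1. n0.val = 12  [given at root]
2. n1.val = 11  [S₀.val - 1]
3. n2.sig = 28  [S.val + 17]
4. n3.key = 7  [7]
5. n3.lim = false  [false]
6. n3.wid = -5  [A₀.sig * -1 + 23]
7. n4.idx = 26  [terminal]
8. n5.idx = -3  [terminal]
9. n3.live = false  [E.lim == true]
10. n6.sig = 6  [A₀.sig - 22]
11. n7.idx = 25  [terminal]
12. n8.env = 2  [terminal]
13. n9.idx = -6  [terminal]
14. n6.key = 5  [e.env * -1 + 7]
15. n6.lab = 6  [A.sig * -2 + 18]
16. n6.mk = 7  [e.env + h₁.idx + 11]
17. n10.key = 19  [A₁.lab + 13]
18. n10.lim = true  [A₀.sig > 27]
19. n10.wid = -5  [(if E₀.live then A₁.mk else A₁.lab) - 11]
20. n11.idx = -2  [terminal]
21. n12.tag = -3  [terminal]
22. n10.live = true  [E.lim == true]
23. n2.key = -3  [A₁.lab - 9]
24. n2.lab = 18  [A₁.mk * -1 + 25]
25. n2.mk = 0  [A₁.mk - 7]
26. n1.acc = false  [false]
27. n1.sig = "vm"  ["vm"]
28. n13.env = 29  [terminal]
29. n14.sig = -6  [S₀.val - 18]
30. n15.idx = "vr"  ["vr"]
31. n16.off = false  [false]
32. n16.env = true  [true]
33. n16.acc = 11  [len(B.idx) + 9]
34. n17.env = -2  [terminal]
35. n18.env = 12  [terminal]
36. n19.idx = 28  [terminal]
37. n16.depth = "qy"  ["qy"]
38. n20.tag = -8  [terminal]
39. n21.env = 25  [terminal]
40. n15.env = false  [false]
41. n15.depth = true  [c.tag > -9]
42. n15.sig = 28  [c.tag * 2 + 44]
43. n14.key = 6  [B.sig * -2 + 62]
44. n14.lab = -4  [B.sig - 32]
45. n14.mk = 30  [B.sig + A.sig + 8]
46. n0.acc = true  [S₁.acc == false]
47. n0.sig = "n"  [if S₁.acc then S₁.sig else "n"]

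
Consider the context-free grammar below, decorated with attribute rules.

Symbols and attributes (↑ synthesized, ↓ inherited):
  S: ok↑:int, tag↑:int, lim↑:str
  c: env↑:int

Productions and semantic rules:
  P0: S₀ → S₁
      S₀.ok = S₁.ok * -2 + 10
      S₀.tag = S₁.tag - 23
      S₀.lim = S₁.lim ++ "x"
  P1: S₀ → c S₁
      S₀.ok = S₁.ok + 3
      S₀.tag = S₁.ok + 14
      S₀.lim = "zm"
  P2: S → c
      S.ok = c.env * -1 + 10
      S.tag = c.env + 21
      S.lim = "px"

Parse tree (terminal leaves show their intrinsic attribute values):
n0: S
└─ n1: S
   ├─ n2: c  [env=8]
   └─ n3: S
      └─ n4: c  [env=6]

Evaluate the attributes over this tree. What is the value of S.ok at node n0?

-4

1. n2.env = 8  [terminal]
2. n4.env = 6  [terminal]
3. n3.ok = 4  [c.env * -1 + 10]
4. n3.tag = 27  [c.env + 21]
5. n3.lim = "px"  ["px"]
6. n1.ok = 7  [S₁.ok + 3]
7. n1.tag = 18  [S₁.ok + 14]
8. n1.lim = "zm"  ["zm"]
9. n0.ok = -4  [S₁.ok * -2 + 10]
10. n0.tag = -5  [S₁.tag - 23]
11. n0.lim = "zmx"  [S₁.lim ++ "x"]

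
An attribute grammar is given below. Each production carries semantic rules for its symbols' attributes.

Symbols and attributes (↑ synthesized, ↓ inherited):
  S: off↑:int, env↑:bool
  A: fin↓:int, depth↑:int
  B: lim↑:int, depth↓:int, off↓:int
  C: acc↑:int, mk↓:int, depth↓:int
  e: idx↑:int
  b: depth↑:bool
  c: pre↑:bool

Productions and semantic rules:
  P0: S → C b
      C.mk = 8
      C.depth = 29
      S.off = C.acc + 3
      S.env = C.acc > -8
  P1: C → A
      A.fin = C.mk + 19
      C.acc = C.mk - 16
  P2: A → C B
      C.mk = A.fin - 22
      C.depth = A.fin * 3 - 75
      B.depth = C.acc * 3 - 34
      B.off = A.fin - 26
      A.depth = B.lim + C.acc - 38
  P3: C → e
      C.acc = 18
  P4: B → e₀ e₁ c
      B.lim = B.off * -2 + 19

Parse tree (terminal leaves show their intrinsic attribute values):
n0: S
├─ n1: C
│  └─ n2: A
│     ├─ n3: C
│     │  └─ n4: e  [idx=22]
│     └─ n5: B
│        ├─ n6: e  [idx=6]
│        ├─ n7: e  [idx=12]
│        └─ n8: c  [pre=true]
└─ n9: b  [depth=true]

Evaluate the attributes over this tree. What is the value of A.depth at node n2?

1. n1.mk = 8  [8]
2. n1.depth = 29  [29]
3. n2.fin = 27  [C.mk + 19]
4. n3.mk = 5  [A.fin - 22]
5. n3.depth = 6  [A.fin * 3 - 75]
6. n4.idx = 22  [terminal]
7. n3.acc = 18  [18]
8. n5.depth = 20  [C.acc * 3 - 34]
9. n5.off = 1  [A.fin - 26]
10. n6.idx = 6  [terminal]
11. n7.idx = 12  [terminal]
12. n8.pre = true  [terminal]
13. n5.lim = 17  [B.off * -2 + 19]
14. n2.depth = -3  [B.lim + C.acc - 38]
15. n1.acc = -8  [C.mk - 16]
16. n9.depth = true  [terminal]
17. n0.off = -5  [C.acc + 3]
18. n0.env = false  [C.acc > -8]

-3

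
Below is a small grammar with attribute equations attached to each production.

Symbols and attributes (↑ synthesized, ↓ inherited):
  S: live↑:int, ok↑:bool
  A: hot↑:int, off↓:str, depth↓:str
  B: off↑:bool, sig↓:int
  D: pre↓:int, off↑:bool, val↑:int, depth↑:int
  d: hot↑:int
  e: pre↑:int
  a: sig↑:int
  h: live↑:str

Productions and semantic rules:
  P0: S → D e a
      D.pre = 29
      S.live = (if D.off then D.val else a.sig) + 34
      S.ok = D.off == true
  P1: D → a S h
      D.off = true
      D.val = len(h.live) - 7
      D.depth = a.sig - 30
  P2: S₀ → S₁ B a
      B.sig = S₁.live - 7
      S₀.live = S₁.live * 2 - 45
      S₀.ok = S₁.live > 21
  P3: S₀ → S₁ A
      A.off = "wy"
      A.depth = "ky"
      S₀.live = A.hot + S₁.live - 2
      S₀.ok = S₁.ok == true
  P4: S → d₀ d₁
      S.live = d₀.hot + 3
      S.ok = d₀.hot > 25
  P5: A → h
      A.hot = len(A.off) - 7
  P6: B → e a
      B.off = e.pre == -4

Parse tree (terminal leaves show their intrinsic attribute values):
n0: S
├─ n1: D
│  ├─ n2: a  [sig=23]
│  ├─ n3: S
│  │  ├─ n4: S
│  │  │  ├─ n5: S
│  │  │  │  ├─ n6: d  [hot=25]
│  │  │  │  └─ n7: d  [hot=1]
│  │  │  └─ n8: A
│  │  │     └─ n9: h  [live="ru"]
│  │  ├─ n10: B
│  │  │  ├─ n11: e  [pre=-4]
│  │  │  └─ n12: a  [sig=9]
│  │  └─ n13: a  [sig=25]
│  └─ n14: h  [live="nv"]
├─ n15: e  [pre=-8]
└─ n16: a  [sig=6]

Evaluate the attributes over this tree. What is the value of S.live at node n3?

1. n1.pre = 29  [29]
2. n2.sig = 23  [terminal]
3. n6.hot = 25  [terminal]
4. n7.hot = 1  [terminal]
5. n5.live = 28  [d₀.hot + 3]
6. n5.ok = false  [d₀.hot > 25]
7. n8.off = "wy"  ["wy"]
8. n8.depth = "ky"  ["ky"]
9. n9.live = "ru"  [terminal]
10. n8.hot = -5  [len(A.off) - 7]
11. n4.live = 21  [A.hot + S₁.live - 2]
12. n4.ok = false  [S₁.ok == true]
13. n10.sig = 14  [S₁.live - 7]
14. n11.pre = -4  [terminal]
15. n12.sig = 9  [terminal]
16. n10.off = true  [e.pre == -4]
17. n13.sig = 25  [terminal]
18. n3.live = -3  [S₁.live * 2 - 45]
19. n3.ok = false  [S₁.live > 21]
20. n14.live = "nv"  [terminal]
21. n1.off = true  [true]
22. n1.val = -5  [len(h.live) - 7]
23. n1.depth = -7  [a.sig - 30]
24. n15.pre = -8  [terminal]
25. n16.sig = 6  [terminal]
26. n0.live = 29  [(if D.off then D.val else a.sig) + 34]
27. n0.ok = true  [D.off == true]

-3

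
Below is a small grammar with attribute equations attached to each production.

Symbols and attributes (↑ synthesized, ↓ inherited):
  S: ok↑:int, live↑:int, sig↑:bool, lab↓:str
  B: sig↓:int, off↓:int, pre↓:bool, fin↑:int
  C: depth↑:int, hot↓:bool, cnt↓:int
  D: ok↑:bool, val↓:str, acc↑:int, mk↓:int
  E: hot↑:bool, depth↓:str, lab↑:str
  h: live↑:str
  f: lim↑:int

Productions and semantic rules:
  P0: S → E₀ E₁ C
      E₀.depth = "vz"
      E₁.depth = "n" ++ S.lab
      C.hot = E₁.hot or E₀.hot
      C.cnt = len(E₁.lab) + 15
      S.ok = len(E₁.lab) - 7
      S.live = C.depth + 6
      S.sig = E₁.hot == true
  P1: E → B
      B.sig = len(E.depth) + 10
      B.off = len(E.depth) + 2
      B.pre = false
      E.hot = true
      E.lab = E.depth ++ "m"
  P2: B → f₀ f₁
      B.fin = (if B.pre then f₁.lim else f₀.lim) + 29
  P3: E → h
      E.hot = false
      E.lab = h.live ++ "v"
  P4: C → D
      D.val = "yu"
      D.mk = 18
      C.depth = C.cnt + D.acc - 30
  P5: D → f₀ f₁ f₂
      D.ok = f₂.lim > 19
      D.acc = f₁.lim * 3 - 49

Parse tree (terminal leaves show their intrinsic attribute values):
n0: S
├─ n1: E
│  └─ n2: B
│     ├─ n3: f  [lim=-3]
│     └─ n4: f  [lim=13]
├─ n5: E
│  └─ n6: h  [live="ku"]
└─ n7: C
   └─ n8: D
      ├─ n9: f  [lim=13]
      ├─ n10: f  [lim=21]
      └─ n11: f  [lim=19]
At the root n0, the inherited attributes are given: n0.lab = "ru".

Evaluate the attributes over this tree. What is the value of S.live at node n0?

1. n0.lab = "ru"  [given at root]
2. n1.depth = "vz"  ["vz"]
3. n2.sig = 12  [len(E.depth) + 10]
4. n2.off = 4  [len(E.depth) + 2]
5. n2.pre = false  [false]
6. n3.lim = -3  [terminal]
7. n4.lim = 13  [terminal]
8. n2.fin = 26  [(if B.pre then f₁.lim else f₀.lim) + 29]
9. n1.hot = true  [true]
10. n1.lab = "vzm"  [E.depth ++ "m"]
11. n5.depth = "nru"  ["n" ++ S.lab]
12. n6.live = "ku"  [terminal]
13. n5.hot = false  [false]
14. n5.lab = "kuv"  [h.live ++ "v"]
15. n7.hot = true  [E₁.hot or E₀.hot]
16. n7.cnt = 18  [len(E₁.lab) + 15]
17. n8.val = "yu"  ["yu"]
18. n8.mk = 18  [18]
19. n9.lim = 13  [terminal]
20. n10.lim = 21  [terminal]
21. n11.lim = 19  [terminal]
22. n8.ok = false  [f₂.lim > 19]
23. n8.acc = 14  [f₁.lim * 3 - 49]
24. n7.depth = 2  [C.cnt + D.acc - 30]
25. n0.ok = -4  [len(E₁.lab) - 7]
26. n0.live = 8  [C.depth + 6]
27. n0.sig = false  [E₁.hot == true]

8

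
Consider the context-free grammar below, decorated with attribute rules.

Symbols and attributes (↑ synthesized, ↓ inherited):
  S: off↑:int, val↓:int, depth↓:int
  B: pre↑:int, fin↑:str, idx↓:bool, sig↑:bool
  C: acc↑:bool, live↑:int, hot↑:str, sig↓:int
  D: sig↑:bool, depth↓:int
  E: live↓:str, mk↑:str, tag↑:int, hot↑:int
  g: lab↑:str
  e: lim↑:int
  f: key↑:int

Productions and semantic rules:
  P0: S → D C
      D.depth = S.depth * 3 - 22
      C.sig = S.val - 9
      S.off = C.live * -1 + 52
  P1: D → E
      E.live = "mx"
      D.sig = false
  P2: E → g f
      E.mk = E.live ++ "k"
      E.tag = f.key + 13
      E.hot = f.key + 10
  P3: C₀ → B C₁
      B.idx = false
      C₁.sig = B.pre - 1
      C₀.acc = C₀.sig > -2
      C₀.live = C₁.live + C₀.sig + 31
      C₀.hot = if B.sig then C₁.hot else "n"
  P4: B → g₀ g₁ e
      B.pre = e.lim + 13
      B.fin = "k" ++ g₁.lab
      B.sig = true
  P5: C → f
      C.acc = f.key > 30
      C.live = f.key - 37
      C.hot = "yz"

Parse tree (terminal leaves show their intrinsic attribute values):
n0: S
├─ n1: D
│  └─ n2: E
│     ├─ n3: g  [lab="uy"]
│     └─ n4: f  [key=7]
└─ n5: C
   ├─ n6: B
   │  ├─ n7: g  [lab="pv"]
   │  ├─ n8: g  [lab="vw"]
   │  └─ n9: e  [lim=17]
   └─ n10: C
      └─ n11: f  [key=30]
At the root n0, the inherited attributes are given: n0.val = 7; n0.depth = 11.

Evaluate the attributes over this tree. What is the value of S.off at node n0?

1. n0.val = 7  [given at root]
2. n0.depth = 11  [given at root]
3. n1.depth = 11  [S.depth * 3 - 22]
4. n2.live = "mx"  ["mx"]
5. n3.lab = "uy"  [terminal]
6. n4.key = 7  [terminal]
7. n2.mk = "mxk"  [E.live ++ "k"]
8. n2.tag = 20  [f.key + 13]
9. n2.hot = 17  [f.key + 10]
10. n1.sig = false  [false]
11. n5.sig = -2  [S.val - 9]
12. n6.idx = false  [false]
13. n7.lab = "pv"  [terminal]
14. n8.lab = "vw"  [terminal]
15. n9.lim = 17  [terminal]
16. n6.pre = 30  [e.lim + 13]
17. n6.fin = "kvw"  ["k" ++ g₁.lab]
18. n6.sig = true  [true]
19. n10.sig = 29  [B.pre - 1]
20. n11.key = 30  [terminal]
21. n10.acc = false  [f.key > 30]
22. n10.live = -7  [f.key - 37]
23. n10.hot = "yz"  ["yz"]
24. n5.acc = false  [C₀.sig > -2]
25. n5.live = 22  [C₁.live + C₀.sig + 31]
26. n5.hot = "yz"  [if B.sig then C₁.hot else "n"]
27. n0.off = 30  [C.live * -1 + 52]

30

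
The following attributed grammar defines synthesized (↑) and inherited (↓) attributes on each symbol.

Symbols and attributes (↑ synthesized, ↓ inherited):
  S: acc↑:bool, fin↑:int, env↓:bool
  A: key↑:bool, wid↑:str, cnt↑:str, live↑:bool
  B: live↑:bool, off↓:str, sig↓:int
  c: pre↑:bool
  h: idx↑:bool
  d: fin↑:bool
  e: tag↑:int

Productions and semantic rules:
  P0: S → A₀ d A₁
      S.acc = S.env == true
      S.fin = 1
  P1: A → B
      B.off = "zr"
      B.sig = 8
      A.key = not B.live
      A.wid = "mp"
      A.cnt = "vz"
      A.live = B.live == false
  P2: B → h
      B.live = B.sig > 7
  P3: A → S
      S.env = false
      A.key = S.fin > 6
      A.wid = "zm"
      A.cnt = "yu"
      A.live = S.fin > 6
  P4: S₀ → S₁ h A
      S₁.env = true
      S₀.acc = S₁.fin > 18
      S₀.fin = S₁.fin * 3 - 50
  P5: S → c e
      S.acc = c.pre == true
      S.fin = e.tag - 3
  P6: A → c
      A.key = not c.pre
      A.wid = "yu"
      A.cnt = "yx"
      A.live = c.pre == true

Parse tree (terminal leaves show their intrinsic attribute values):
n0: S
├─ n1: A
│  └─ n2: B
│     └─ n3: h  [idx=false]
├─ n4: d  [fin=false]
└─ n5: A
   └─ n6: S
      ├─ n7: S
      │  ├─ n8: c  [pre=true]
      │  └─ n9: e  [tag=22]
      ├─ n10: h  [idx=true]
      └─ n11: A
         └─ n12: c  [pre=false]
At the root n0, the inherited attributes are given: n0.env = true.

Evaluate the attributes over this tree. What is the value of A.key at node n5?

1. n0.env = true  [given at root]
2. n2.off = "zr"  ["zr"]
3. n2.sig = 8  [8]
4. n3.idx = false  [terminal]
5. n2.live = true  [B.sig > 7]
6. n1.key = false  [not B.live]
7. n1.wid = "mp"  ["mp"]
8. n1.cnt = "vz"  ["vz"]
9. n1.live = false  [B.live == false]
10. n4.fin = false  [terminal]
11. n6.env = false  [false]
12. n7.env = true  [true]
13. n8.pre = true  [terminal]
14. n9.tag = 22  [terminal]
15. n7.acc = true  [c.pre == true]
16. n7.fin = 19  [e.tag - 3]
17. n10.idx = true  [terminal]
18. n12.pre = false  [terminal]
19. n11.key = true  [not c.pre]
20. n11.wid = "yu"  ["yu"]
21. n11.cnt = "yx"  ["yx"]
22. n11.live = false  [c.pre == true]
23. n6.acc = true  [S₁.fin > 18]
24. n6.fin = 7  [S₁.fin * 3 - 50]
25. n5.key = true  [S.fin > 6]
26. n5.wid = "zm"  ["zm"]
27. n5.cnt = "yu"  ["yu"]
28. n5.live = true  [S.fin > 6]
29. n0.acc = true  [S.env == true]
30. n0.fin = 1  [1]

true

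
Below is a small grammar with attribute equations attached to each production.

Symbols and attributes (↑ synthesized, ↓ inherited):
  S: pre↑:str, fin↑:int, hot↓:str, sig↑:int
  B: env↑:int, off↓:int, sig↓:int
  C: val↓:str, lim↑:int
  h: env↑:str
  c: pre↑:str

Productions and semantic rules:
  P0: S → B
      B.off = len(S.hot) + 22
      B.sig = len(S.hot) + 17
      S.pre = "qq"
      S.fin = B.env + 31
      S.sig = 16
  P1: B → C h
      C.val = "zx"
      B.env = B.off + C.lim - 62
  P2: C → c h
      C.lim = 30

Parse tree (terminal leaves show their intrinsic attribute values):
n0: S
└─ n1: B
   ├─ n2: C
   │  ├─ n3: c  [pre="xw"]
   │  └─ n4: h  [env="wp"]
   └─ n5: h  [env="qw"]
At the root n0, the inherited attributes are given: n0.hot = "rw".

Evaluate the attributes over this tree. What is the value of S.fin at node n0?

1. n0.hot = "rw"  [given at root]
2. n1.off = 24  [len(S.hot) + 22]
3. n1.sig = 19  [len(S.hot) + 17]
4. n2.val = "zx"  ["zx"]
5. n3.pre = "xw"  [terminal]
6. n4.env = "wp"  [terminal]
7. n2.lim = 30  [30]
8. n5.env = "qw"  [terminal]
9. n1.env = -8  [B.off + C.lim - 62]
10. n0.pre = "qq"  ["qq"]
11. n0.fin = 23  [B.env + 31]
12. n0.sig = 16  [16]

23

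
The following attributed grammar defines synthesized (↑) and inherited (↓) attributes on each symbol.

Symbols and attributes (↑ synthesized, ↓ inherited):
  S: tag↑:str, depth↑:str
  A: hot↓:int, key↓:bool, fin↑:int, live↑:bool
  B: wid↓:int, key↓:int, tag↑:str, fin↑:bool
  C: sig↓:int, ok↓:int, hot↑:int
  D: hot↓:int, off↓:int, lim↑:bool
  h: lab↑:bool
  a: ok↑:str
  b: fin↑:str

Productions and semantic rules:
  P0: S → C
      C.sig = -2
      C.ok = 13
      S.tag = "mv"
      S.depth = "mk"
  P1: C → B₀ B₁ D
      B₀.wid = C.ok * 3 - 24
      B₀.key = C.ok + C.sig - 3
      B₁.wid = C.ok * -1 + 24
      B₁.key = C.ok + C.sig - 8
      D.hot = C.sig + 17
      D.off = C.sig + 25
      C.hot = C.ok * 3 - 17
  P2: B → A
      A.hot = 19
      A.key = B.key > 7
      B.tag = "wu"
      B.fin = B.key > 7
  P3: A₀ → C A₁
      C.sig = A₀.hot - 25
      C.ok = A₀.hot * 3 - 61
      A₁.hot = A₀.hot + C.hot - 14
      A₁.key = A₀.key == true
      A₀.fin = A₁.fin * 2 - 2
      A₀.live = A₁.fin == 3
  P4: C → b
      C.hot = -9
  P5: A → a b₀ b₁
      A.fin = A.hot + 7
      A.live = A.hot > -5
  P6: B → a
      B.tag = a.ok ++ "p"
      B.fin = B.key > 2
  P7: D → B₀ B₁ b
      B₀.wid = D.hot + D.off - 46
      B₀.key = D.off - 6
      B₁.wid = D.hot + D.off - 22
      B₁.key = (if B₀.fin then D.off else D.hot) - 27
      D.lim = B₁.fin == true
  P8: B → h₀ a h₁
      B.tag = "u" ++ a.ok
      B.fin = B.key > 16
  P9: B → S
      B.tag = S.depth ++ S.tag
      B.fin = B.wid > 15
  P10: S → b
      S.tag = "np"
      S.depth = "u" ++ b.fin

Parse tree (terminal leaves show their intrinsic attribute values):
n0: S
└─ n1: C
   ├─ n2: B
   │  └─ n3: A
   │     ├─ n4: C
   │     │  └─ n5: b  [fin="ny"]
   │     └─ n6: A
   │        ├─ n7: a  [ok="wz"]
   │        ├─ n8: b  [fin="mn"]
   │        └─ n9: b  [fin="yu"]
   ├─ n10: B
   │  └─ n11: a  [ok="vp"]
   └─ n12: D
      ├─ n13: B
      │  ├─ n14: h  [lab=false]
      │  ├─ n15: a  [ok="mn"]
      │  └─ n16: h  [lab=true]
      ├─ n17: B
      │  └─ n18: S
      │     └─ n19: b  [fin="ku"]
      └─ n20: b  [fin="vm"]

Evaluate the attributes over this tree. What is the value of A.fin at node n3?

1. n1.sig = -2  [-2]
2. n1.ok = 13  [13]
3. n2.wid = 15  [C.ok * 3 - 24]
4. n2.key = 8  [C.ok + C.sig - 3]
5. n3.hot = 19  [19]
6. n3.key = true  [B.key > 7]
7. n4.sig = -6  [A₀.hot - 25]
8. n4.ok = -4  [A₀.hot * 3 - 61]
9. n5.fin = "ny"  [terminal]
10. n4.hot = -9  [-9]
11. n6.hot = -4  [A₀.hot + C.hot - 14]
12. n6.key = true  [A₀.key == true]
13. n7.ok = "wz"  [terminal]
14. n8.fin = "mn"  [terminal]
15. n9.fin = "yu"  [terminal]
16. n6.fin = 3  [A.hot + 7]
17. n6.live = true  [A.hot > -5]
18. n3.fin = 4  [A₁.fin * 2 - 2]
19. n3.live = true  [A₁.fin == 3]
20. n2.tag = "wu"  ["wu"]
21. n2.fin = true  [B.key > 7]
22. n10.wid = 11  [C.ok * -1 + 24]
23. n10.key = 3  [C.ok + C.sig - 8]
24. n11.ok = "vp"  [terminal]
25. n10.tag = "vpp"  [a.ok ++ "p"]
26. n10.fin = true  [B.key > 2]
27. n12.hot = 15  [C.sig + 17]
28. n12.off = 23  [C.sig + 25]
29. n13.wid = -8  [D.hot + D.off - 46]
30. n13.key = 17  [D.off - 6]
31. n14.lab = false  [terminal]
32. n15.ok = "mn"  [terminal]
33. n16.lab = true  [terminal]
34. n13.tag = "umn"  ["u" ++ a.ok]
35. n13.fin = true  [B.key > 16]
36. n17.wid = 16  [D.hot + D.off - 22]
37. n17.key = -4  [(if B₀.fin then D.off else D.hot) - 27]
38. n19.fin = "ku"  [terminal]
39. n18.tag = "np"  ["np"]
40. n18.depth = "uku"  ["u" ++ b.fin]
41. n17.tag = "ukunp"  [S.depth ++ S.tag]
42. n17.fin = true  [B.wid > 15]
43. n20.fin = "vm"  [terminal]
44. n12.lim = true  [B₁.fin == true]
45. n1.hot = 22  [C.ok * 3 - 17]
46. n0.tag = "mv"  ["mv"]
47. n0.depth = "mk"  ["mk"]

4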